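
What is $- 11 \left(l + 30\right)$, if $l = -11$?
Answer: $-209$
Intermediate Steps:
$- 11 \left(l + 30\right) = - 11 \left(-11 + 30\right) = \left(-11\right) 19 = -209$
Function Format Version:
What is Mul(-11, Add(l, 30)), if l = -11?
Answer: -209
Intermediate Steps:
Mul(-11, Add(l, 30)) = Mul(-11, Add(-11, 30)) = Mul(-11, 19) = -209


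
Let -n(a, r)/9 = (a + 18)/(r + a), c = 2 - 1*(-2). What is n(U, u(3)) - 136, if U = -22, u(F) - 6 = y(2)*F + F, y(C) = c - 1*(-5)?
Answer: -934/7 ≈ -133.43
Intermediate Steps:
c = 4 (c = 2 + 2 = 4)
y(C) = 9 (y(C) = 4 - 1*(-5) = 4 + 5 = 9)
u(F) = 6 + 10*F (u(F) = 6 + (9*F + F) = 6 + 10*F)
n(a, r) = -9*(18 + a)/(a + r) (n(a, r) = -9*(a + 18)/(r + a) = -9*(18 + a)/(a + r))
n(U, u(3)) - 136 = 9*(-18 - 1*(-22))/(-22 + (6 + 10*3)) - 136 = 9*(-18 + 22)/(-22 + (6 + 30)) - 136 = 9*4/(-22 + 36) - 136 = 9*4/14 - 136 = 9*(1/14)*4 - 136 = 18/7 - 136 = -934/7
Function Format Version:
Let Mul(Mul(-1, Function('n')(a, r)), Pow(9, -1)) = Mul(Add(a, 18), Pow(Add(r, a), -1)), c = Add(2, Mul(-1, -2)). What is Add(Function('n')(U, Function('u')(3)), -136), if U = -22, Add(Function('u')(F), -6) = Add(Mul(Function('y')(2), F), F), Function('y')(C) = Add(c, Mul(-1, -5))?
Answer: Rational(-934, 7) ≈ -133.43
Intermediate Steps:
c = 4 (c = Add(2, 2) = 4)
Function('y')(C) = 9 (Function('y')(C) = Add(4, Mul(-1, -5)) = Add(4, 5) = 9)
Function('u')(F) = Add(6, Mul(10, F)) (Function('u')(F) = Add(6, Add(Mul(9, F), F)) = Add(6, Mul(10, F)))
Function('n')(a, r) = Mul(-9, Pow(Add(a, r), -1), Add(18, a)) (Function('n')(a, r) = Mul(-9, Mul(Add(a, 18), Pow(Add(r, a), -1))) = Mul(-9, Mul(Add(18, a), Pow(Add(a, r), -1))) = Mul(-9, Mul(Pow(Add(a, r), -1), Add(18, a))) = Mul(-9, Pow(Add(a, r), -1), Add(18, a)))
Add(Function('n')(U, Function('u')(3)), -136) = Add(Mul(9, Pow(Add(-22, Add(6, Mul(10, 3))), -1), Add(-18, Mul(-1, -22))), -136) = Add(Mul(9, Pow(Add(-22, Add(6, 30)), -1), Add(-18, 22)), -136) = Add(Mul(9, Pow(Add(-22, 36), -1), 4), -136) = Add(Mul(9, Pow(14, -1), 4), -136) = Add(Mul(9, Rational(1, 14), 4), -136) = Add(Rational(18, 7), -136) = Rational(-934, 7)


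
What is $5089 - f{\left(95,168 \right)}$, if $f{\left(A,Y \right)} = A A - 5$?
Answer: $-3931$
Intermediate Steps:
$f{\left(A,Y \right)} = -5 + A^{2}$ ($f{\left(A,Y \right)} = A^{2} - 5 = -5 + A^{2}$)
$5089 - f{\left(95,168 \right)} = 5089 - \left(-5 + 95^{2}\right) = 5089 - \left(-5 + 9025\right) = 5089 - 9020 = -3931$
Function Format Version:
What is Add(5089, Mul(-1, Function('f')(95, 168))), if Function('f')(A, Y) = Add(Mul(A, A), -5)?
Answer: -3931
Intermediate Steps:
Function('f')(A, Y) = Add(-5, Pow(A, 2)) (Function('f')(A, Y) = Add(Pow(A, 2), -5) = Add(-5, Pow(A, 2)))
Add(5089, Mul(-1, Function('f')(95, 168))) = Add(5089, Mul(-1, Add(-5, Pow(95, 2)))) = Add(5089, Mul(-1, Add(-5, 9025))) = Add(5089, Mul(-1, 9020)) = Add(5089, -9020) = -3931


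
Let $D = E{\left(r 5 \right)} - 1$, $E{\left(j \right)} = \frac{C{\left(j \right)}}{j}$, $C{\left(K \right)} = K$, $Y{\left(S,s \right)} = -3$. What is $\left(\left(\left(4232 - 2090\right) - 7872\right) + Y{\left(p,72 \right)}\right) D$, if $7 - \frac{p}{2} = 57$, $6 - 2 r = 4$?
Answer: $0$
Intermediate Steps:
$r = 1$ ($r = 3 - 2 = 1$)
$p = -100$ ($p = 14 - 114 = -100$)
$E{\left(j \right)} = 1$ ($E{\left(j \right)} = \frac{j}{j} = 1$)
$D = 0$ ($D = 1 - 1 = 0$)
$\left(\left(\left(4232 - 2090\right) - 7872\right) + Y{\left(p,72 \right)}\right) D = \left(\left(\left(4232 - 2090\right) - 7872\right) - 3\right) 0 = \left(\left(2142 - 7872\right) - 3\right) 0 = \left(-5730 - 3\right) 0 = \left(-5733\right) 0 = 0$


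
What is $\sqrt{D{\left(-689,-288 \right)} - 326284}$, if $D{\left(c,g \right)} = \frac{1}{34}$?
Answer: $\frac{i \sqrt{377184270}}{34} \approx 571.21 i$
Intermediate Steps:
$D{\left(c,g \right)} = \frac{1}{34}$
$\sqrt{D{\left(-689,-288 \right)} - 326284} = \sqrt{\frac{1}{34} - 326284} = \sqrt{- \frac{11093655}{34}} = \frac{i \sqrt{377184270}}{34}$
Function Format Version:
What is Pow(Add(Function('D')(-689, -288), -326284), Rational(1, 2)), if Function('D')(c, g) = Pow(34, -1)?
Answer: Mul(Rational(1, 34), I, Pow(377184270, Rational(1, 2))) ≈ Mul(571.21, I)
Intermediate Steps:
Function('D')(c, g) = Rational(1, 34)
Pow(Add(Function('D')(-689, -288), -326284), Rational(1, 2)) = Pow(Add(Rational(1, 34), -326284), Rational(1, 2)) = Pow(Rational(-11093655, 34), Rational(1, 2)) = Mul(Rational(1, 34), I, Pow(377184270, Rational(1, 2)))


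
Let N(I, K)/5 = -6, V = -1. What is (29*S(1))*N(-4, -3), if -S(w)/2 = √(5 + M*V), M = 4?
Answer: 1740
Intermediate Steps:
N(I, K) = -30 (N(I, K) = 5*(-6) = -30)
S(w) = -2 (S(w) = -2*√(5 + 4*(-1)) = -2*√(5 - 4) = -2*√1 = -2*1 = -2)
(29*S(1))*N(-4, -3) = (29*(-2))*(-30) = -58*(-30) = 1740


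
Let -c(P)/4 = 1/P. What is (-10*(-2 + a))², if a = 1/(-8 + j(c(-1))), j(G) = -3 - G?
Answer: 3844/9 ≈ 427.11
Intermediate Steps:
c(P) = -4/P
a = -1/15 (a = 1/(-8 + (-3 - (-4)/(-1))) = 1/(-8 + (-3 - (-4)*(-1))) = 1/(-8 + (-3 - 1*4)) = 1/(-8 + (-3 - 4)) = 1/(-8 - 7) = 1/(-15) = -1/15 ≈ -0.066667)
(-10*(-2 + a))² = (-10*(-2 - 1/15))² = (-10*(-31/15))² = (62/3)² = 3844/9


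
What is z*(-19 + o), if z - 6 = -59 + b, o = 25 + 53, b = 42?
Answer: -649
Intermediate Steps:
o = 78
z = -11 (z = 6 + (-59 + 42) = 6 - 17 = -11)
z*(-19 + o) = -11*(-19 + 78) = -11*59 = -649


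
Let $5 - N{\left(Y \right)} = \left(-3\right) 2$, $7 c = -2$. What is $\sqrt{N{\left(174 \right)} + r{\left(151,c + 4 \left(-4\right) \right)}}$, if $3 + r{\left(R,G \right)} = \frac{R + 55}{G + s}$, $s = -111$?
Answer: $\frac{\sqrt{62546}}{99} \approx 2.5262$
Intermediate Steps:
$c = - \frac{2}{7}$ ($c = \frac{1}{7} \left(-2\right) = - \frac{2}{7} \approx -0.28571$)
$r{\left(R,G \right)} = -3 + \frac{55 + R}{-111 + G}$ ($r{\left(R,G \right)} = -3 + \frac{R + 55}{G - 111} = -3 + \frac{55 + R}{-111 + G}$)
$N{\left(Y \right)} = 11$ ($N{\left(Y \right)} = 5 - \left(-3\right) 2 = 5 - -6 = 5 + 6 = 11$)
$\sqrt{N{\left(174 \right)} + r{\left(151,c + 4 \left(-4\right) \right)}} = \sqrt{11 + \frac{388 + 151 - 3 \left(- \frac{2}{7} + 4 \left(-4\right)\right)}{-111 + \left(- \frac{2}{7} + 4 \left(-4\right)\right)}} = \sqrt{11 + \frac{388 + 151 - 3 \left(- \frac{2}{7} - 16\right)}{-111 - \frac{114}{7}}} = \sqrt{11 + \frac{388 + 151 - - \frac{342}{7}}{-111 - \frac{114}{7}}} = \sqrt{11 + \frac{388 + 151 + \frac{342}{7}}{- \frac{891}{7}}} = \sqrt{11 - \frac{4115}{891}} = \sqrt{\frac{5686}{891}} = \frac{\sqrt{62546}}{99}$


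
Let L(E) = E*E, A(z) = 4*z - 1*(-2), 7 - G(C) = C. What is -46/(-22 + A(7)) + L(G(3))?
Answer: 41/4 ≈ 10.250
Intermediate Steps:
G(C) = 7 - C
A(z) = 2 + 4*z (A(z) = 4*z + 2 = 2 + 4*z)
L(E) = E**2
-46/(-22 + A(7)) + L(G(3)) = -46/(-22 + (2 + 4*7)) + (7 - 1*3)**2 = -46/(-22 + (2 + 28)) + (7 - 3)**2 = -46/(-22 + 30) + 4**2 = -46/8 + 16 = -46*1/8 + 16 = -23/4 + 16 = 41/4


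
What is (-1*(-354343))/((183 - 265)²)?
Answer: 354343/6724 ≈ 52.698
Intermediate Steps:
(-1*(-354343))/((183 - 265)²) = 354343/((-82)²) = 354343/6724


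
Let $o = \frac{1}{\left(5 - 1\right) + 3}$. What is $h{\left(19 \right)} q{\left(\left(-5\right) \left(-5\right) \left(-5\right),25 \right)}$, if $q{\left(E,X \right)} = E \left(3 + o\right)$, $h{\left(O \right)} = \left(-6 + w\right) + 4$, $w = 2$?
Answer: $0$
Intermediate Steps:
$o = \frac{1}{7}$ ($o = \frac{1}{\left(5 - 1\right) + 3} = \frac{1}{4 + 3} = \frac{1}{7} \approx 0.14286$)
$h{\left(O \right)} = 0$ ($h{\left(O \right)} = \left(-6 + 2\right) + 4 = -4 + 4 = 0$)
$q{\left(E,X \right)} = \frac{22 E}{7}$ ($q{\left(E,X \right)} = E \left(3 + \frac{1}{7}\right) = E \frac{22}{7} = \frac{22 E}{7}$)
$h{\left(19 \right)} q{\left(\left(-5\right) \left(-5\right) \left(-5\right),25 \right)} = 0 \frac{22 \left(-5\right) \left(-5\right) \left(-5\right)}{7} = 0 \frac{22 \cdot 25 \left(-5\right)}{7} = 0 \cdot \frac{22}{7} \left(-125\right) = 0 \left(- \frac{2750}{7}\right) = 0$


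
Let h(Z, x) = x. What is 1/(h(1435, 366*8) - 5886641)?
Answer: -1/5883713 ≈ -1.6996e-7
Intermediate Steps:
1/(h(1435, 366*8) - 5886641) = 1/(366*8 - 5886641) = 1/(2928 - 5886641) = 1/(-5883713) = -1/5883713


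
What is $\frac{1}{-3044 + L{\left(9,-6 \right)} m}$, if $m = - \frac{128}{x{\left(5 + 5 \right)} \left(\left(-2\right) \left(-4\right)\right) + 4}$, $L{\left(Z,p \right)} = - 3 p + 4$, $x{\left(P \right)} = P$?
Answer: $- \frac{21}{64628} \approx -0.00032494$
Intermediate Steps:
$L{\left(Z,p \right)} = 4 - 3 p$
$m = - \frac{32}{21}$ ($m = - \frac{128}{\left(5 + 5\right) \left(\left(-2\right) \left(-4\right)\right) + 4} = - \frac{128}{10 \cdot 8 + 4} = - \frac{128}{80 + 4} = - \frac{128}{84} = \left(-128\right) \frac{1}{84} = - \frac{32}{21} \approx -1.5238$)
$\frac{1}{-3044 + L{\left(9,-6 \right)} m} = \frac{1}{-3044 + \left(4 - -18\right) \left(- \frac{32}{21}\right)} = \frac{1}{-3044 + \left(4 + 18\right) \left(- \frac{32}{21}\right)} = \frac{1}{-3044 + 22 \left(- \frac{32}{21}\right)} = \frac{1}{-3044 - \frac{704}{21}} = \frac{1}{- \frac{64628}{21}} = - \frac{21}{64628}$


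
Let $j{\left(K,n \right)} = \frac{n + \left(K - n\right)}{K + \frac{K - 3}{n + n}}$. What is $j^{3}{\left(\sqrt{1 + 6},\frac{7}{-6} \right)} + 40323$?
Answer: $\frac{1225128433}{29791} - \frac{9010953 \sqrt{7}}{29791} \approx 40324.0$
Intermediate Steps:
$j{\left(K,n \right)} = \frac{K}{K + \frac{-3 + K}{2 n}}$
$j^{3}{\left(\sqrt{1 + 6},\frac{7}{-6} \right)} + 40323 = \left(\frac{2 \sqrt{1 + 6} \frac{7}{-6}}{-3 + \sqrt{1 + 6} + 2 \sqrt{1 + 6} \frac{7}{-6}}\right)^{3} + 40323 = \left(\frac{2 \sqrt{7} \cdot 7 \left(- \frac{1}{6}\right)}{-3 + \sqrt{7} + 2 \sqrt{7} \cdot 7 \left(- \frac{1}{6}\right)}\right)^{3} + 40323 = \left(2 \sqrt{7} \left(- \frac{7}{6}\right) \frac{1}{-3 + \sqrt{7} + 2 \sqrt{7} \left(- \frac{7}{6}\right)}\right)^{3} + 40323 = \left(2 \sqrt{7} \left(- \frac{7}{6}\right) \frac{1}{-3 + \sqrt{7} - \frac{7 \sqrt{7}}{3}}\right)^{3} + 40323 = \left(2 \sqrt{7} \left(- \frac{7}{6}\right) \frac{1}{-3 - \frac{4 \sqrt{7}}{3}}\right)^{3} + 40323 = \left(- \frac{7 \sqrt{7}}{3 \left(-3 - \frac{4 \sqrt{7}}{3}\right)}\right)^{3} + 40323 = - \frac{2401 \sqrt{7}}{27 \left(-3 - \frac{4 \sqrt{7}}{3}\right)^{3}} + 40323 = 40323 - \frac{2401 \sqrt{7}}{27 \left(-3 - \frac{4 \sqrt{7}}{3}\right)^{3}}$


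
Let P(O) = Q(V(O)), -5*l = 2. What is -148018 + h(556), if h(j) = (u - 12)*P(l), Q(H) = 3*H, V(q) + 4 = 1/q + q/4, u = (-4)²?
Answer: -740486/5 ≈ -1.4810e+5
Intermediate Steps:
l = -⅖ (l = -⅕*2 = -⅖ ≈ -0.40000)
u = 16
V(q) = -4 + 1/q + q/4 (V(q) = -4 + (1/q + q/4) = -4 + 1/q + q/4)
P(O) = -12 + 3/O + 3*O/4 (P(O) = 3*(-4 + 1/O + O/4) = -12 + 3/O + 3*O/4)
h(j) = -396/5 (h(j) = (16 - 12)*(-12 + 3/(-⅖) + (¾)*(-⅖)) = 4*(-12 + 3*(-5/2) - 3/10) = 4*(-12 - 15/2 - 3/10) = 4*(-99/5) = -396/5)
-148018 + h(556) = -148018 - 396/5 = -740486/5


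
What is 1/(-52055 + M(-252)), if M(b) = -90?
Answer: -1/52145 ≈ -1.9177e-5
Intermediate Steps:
1/(-52055 + M(-252)) = 1/(-52055 - 90) = 1/(-52145) = -1/52145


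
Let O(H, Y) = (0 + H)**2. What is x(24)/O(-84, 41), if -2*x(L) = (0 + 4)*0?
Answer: 0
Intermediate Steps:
O(H, Y) = H**2
x(L) = 0 (x(L) = -(0 + 4)*0/2 = -2*0 = -1/2*0 = 0)
x(24)/O(-84, 41) = 0/((-84)**2) = 0/7056 = 0*(1/7056) = 0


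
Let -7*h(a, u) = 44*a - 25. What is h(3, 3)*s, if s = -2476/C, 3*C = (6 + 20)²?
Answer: 198699/1183 ≈ 167.96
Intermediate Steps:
C = 676/3 (C = (6 + 20)²/3 = (⅓)*26² = (⅓)*676 = 676/3 ≈ 225.33)
h(a, u) = 25/7 - 44*a/7 (h(a, u) = -(44*a - 25)/7 = -(-25 + 44*a)/7 = 25/7 - 44*a/7)
s = -1857/169 (s = -2476/676/3 = -2476*3/676 = -1857/169 ≈ -10.988)
h(3, 3)*s = (25/7 - 44/7*3)*(-1857/169) = (25/7 - 132/7)*(-1857/169) = -107/7*(-1857/169) = 198699/1183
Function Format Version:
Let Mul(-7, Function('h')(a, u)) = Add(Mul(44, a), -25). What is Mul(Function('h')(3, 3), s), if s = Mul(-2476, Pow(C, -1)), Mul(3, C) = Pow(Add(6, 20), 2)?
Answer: Rational(198699, 1183) ≈ 167.96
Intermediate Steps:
C = Rational(676, 3) (C = Mul(Rational(1, 3), Pow(Add(6, 20), 2)) = Mul(Rational(1, 3), Pow(26, 2)) = Mul(Rational(1, 3), 676) = Rational(676, 3) ≈ 225.33)
Function('h')(a, u) = Add(Rational(25, 7), Mul(Rational(-44, 7), a)) (Function('h')(a, u) = Mul(Rational(-1, 7), Add(Mul(44, a), -25)) = Mul(Rational(-1, 7), Add(-25, Mul(44, a))) = Add(Rational(25, 7), Mul(Rational(-44, 7), a)))
s = Rational(-1857, 169) (s = Mul(-2476, Pow(Rational(676, 3), -1)) = Mul(-2476, Rational(3, 676)) = Rational(-1857, 169) ≈ -10.988)
Mul(Function('h')(3, 3), s) = Mul(Add(Rational(25, 7), Mul(Rational(-44, 7), 3)), Rational(-1857, 169)) = Mul(Add(Rational(25, 7), Rational(-132, 7)), Rational(-1857, 169)) = Mul(Rational(-107, 7), Rational(-1857, 169)) = Rational(198699, 1183)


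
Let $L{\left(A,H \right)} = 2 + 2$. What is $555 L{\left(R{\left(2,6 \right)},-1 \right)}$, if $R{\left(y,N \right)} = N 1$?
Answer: $2220$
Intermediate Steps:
$R{\left(y,N \right)} = N$
$L{\left(A,H \right)} = 4$
$555 L{\left(R{\left(2,6 \right)},-1 \right)} = 555 \cdot 4 = 2220$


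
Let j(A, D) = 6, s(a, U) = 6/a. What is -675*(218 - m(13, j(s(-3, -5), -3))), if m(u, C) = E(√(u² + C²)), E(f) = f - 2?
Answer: -148500 + 675*√205 ≈ -1.3884e+5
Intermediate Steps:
E(f) = -2 + f
m(u, C) = -2 + √(C² + u²) (m(u, C) = -2 + √(u² + C²) = -2 + √(C² + u²))
-675*(218 - m(13, j(s(-3, -5), -3))) = -675*(218 - (-2 + √(6² + 13²))) = -675*(218 - (-2 + √(36 + 169))) = -675*(218 - (-2 + √205)) = -675*(218 + (2 - √205)) = -675*(220 - √205) = -148500 + 675*√205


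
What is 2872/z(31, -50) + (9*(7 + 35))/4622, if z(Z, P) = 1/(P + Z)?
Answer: -126106459/2311 ≈ -54568.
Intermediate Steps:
2872/z(31, -50) + (9*(7 + 35))/4622 = 2872/(1/(-50 + 31)) + (9*(7 + 35))/4622 = 2872/(1/(-19)) + (9*42)*(1/4622) = 2872/(-1/19) + 378*(1/4622) = 2872*(-19) + 189/2311 = -54568 + 189/2311 = -126106459/2311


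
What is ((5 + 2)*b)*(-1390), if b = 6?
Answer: -58380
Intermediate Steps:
((5 + 2)*b)*(-1390) = ((5 + 2)*6)*(-1390) = (7*6)*(-1390) = 42*(-1390) = -58380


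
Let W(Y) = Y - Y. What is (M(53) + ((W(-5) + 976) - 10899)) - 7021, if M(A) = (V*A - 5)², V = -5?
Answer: 55956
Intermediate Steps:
M(A) = (-5 - 5*A)² (M(A) = (-5*A - 5)² = (-5 - 5*A)²)
W(Y) = 0
(M(53) + ((W(-5) + 976) - 10899)) - 7021 = (25*(1 + 53)² + ((0 + 976) - 10899)) - 7021 = (25*54² + (976 - 10899)) - 7021 = (25*2916 - 9923) - 7021 = (72900 - 9923) - 7021 = 62977 - 7021 = 55956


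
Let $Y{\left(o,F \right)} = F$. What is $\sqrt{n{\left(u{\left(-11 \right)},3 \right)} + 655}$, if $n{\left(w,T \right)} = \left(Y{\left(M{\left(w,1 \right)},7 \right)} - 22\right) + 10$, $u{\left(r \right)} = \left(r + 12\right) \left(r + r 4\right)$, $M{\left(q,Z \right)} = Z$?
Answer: $5 \sqrt{26} \approx 25.495$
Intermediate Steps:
$u{\left(r \right)} = 5 r \left(12 + r\right)$ ($u{\left(r \right)} = \left(12 + r\right) \left(r + 4 r\right) = \left(12 + r\right) 5 r = 5 r \left(12 + r\right)$)
$n{\left(w,T \right)} = -5$ ($n{\left(w,T \right)} = \left(7 - 22\right) + 10 = -15 + 10 = -5$)
$\sqrt{n{\left(u{\left(-11 \right)},3 \right)} + 655} = \sqrt{-5 + 655} = \sqrt{650} = 5 \sqrt{26}$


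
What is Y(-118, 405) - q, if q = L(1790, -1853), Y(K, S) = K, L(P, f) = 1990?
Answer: -2108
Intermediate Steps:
q = 1990
Y(-118, 405) - q = -118 - 1*1990 = -118 - 1990 = -2108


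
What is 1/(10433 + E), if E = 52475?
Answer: 1/62908 ≈ 1.5896e-5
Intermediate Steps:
1/(10433 + E) = 1/(10433 + 52475) = 1/62908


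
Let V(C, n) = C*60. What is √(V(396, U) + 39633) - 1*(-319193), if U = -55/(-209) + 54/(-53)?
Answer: 319193 + √63393 ≈ 3.1945e+5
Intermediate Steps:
U = -761/1007 (U = -55*(-1/209) + 54*(-1/53) = 5/19 - 54/53 = -761/1007 ≈ -0.75571)
V(C, n) = 60*C
√(V(396, U) + 39633) - 1*(-319193) = √(60*396 + 39633) - 1*(-319193) = √(23760 + 39633) + 319193 = √63393 + 319193 = 319193 + √63393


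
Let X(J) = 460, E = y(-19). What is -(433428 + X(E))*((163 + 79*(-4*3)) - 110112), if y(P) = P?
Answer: 48116877536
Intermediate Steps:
E = -19
-(433428 + X(E))*((163 + 79*(-4*3)) - 110112) = -(433428 + 460)*((163 + 79*(-4*3)) - 110112) = -433888*((163 + 79*(-12)) - 110112) = -433888*((163 - 948) - 110112) = -433888*(-785 - 110112) = -433888*(-110897) = -1*(-48116877536) = 48116877536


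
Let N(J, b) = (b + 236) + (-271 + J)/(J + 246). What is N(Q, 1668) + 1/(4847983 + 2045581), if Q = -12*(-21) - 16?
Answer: 13124845287/6893564 ≈ 1903.9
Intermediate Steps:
Q = 236 (Q = 252 - 16 = 236)
N(J, b) = 236 + b + (-271 + J)/(246 + J) (N(J, b) = (236 + b) + (-271 + J)/(246 + J) = 236 + b + (-271 + J)/(246 + J))
N(Q, 1668) + 1/(4847983 + 2045581) = (57785 + 237*236 + 246*1668 + 236*1668)/(246 + 236) + 1/(4847983 + 2045581) = (57785 + 55932 + 410328 + 393648)/482 + 1/6893564 = (1/482)*917693 + 1/6893564 = 917693/482 + 1/6893564 = 13124845287/6893564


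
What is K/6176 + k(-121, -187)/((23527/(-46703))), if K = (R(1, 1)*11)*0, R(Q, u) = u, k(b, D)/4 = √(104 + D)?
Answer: -186812*I*√83/23527 ≈ -72.34*I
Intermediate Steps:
k(b, D) = 4*√(104 + D)
K = 0 (K = (1*11)*0 = 11*0 = 0)
K/6176 + k(-121, -187)/((23527/(-46703))) = 0/6176 + (4*√(104 - 187))/((23527/(-46703))) = 0*(1/6176) + (4*√(-83))/((23527*(-1/46703))) = 0 + (4*(I*√83))/(-23527/46703) = 0 + (4*I*√83)*(-46703/23527) = 0 - 186812*I*√83/23527 = -186812*I*√83/23527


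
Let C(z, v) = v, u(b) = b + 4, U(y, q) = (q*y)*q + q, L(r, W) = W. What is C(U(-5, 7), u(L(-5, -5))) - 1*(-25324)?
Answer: 25323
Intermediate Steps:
U(y, q) = q + y*q**2 (U(y, q) = y*q**2 + q = q + y*q**2)
u(b) = 4 + b
C(U(-5, 7), u(L(-5, -5))) - 1*(-25324) = (4 - 5) - 1*(-25324) = -1 + 25324 = 25323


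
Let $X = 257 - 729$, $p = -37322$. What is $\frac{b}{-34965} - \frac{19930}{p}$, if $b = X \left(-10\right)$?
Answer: $\frac{52069261}{130496373} \approx 0.39901$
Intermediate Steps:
$X = -472$
$b = 4720$ ($b = \left(-472\right) \left(-10\right) = 4720$)
$\frac{b}{-34965} - \frac{19930}{p} = \frac{4720}{-34965} - \frac{19930}{-37322} = 4720 \left(- \frac{1}{34965}\right) - - \frac{9965}{18661} = - \frac{944}{6993} + \frac{9965}{18661} = \frac{52069261}{130496373}$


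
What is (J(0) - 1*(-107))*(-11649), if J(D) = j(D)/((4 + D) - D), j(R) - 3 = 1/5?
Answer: -6278811/5 ≈ -1.2558e+6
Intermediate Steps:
j(R) = 16/5 (j(R) = 3 + 1/5 = 16/5)
J(D) = 4/5 (J(D) = 16/(5*((4 + D) - D)) = (16/5)/4 = (16/5)*(1/4) = 4/5)
(J(0) - 1*(-107))*(-11649) = (4/5 - 1*(-107))*(-11649) = (4/5 + 107)*(-11649) = (539/5)*(-11649) = -6278811/5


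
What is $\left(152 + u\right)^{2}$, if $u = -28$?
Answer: $15376$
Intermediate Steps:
$\left(152 + u\right)^{2} = \left(152 - 28\right)^{2} = 124^{2} = 15376$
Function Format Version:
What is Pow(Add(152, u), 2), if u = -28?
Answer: 15376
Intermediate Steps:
Pow(Add(152, u), 2) = Pow(Add(152, -28), 2) = Pow(124, 2) = 15376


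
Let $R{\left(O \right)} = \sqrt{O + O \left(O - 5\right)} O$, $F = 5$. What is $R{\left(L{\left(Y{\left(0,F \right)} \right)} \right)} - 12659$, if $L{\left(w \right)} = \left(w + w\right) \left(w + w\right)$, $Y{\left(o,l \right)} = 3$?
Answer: $-12659 + 864 \sqrt{2} \approx -11437.0$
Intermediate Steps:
$L{\left(w \right)} = 4 w^{2}$ ($L{\left(w \right)} = 2 w 2 w = 4 w^{2}$)
$R{\left(O \right)} = O \sqrt{O + O \left(-5 + O\right)}$ ($R{\left(O \right)} = \sqrt{O + O \left(-5 + O\right)} O = O \sqrt{O + O \left(-5 + O\right)}$)
$R{\left(L{\left(Y{\left(0,F \right)} \right)} \right)} - 12659 = 4 \cdot 3^{2} \sqrt{4 \cdot 3^{2} \left(-4 + 4 \cdot 3^{2}\right)} - 12659 = 4 \cdot 9 \sqrt{4 \cdot 9 \left(-4 + 4 \cdot 9\right)} - 12659 = 36 \sqrt{36 \left(-4 + 36\right)} - 12659 = 36 \sqrt{36 \cdot 32} - 12659 = 36 \sqrt{1152} - 12659 = 36 \cdot 24 \sqrt{2} - 12659 = 864 \sqrt{2} - 12659 = -12659 + 864 \sqrt{2}$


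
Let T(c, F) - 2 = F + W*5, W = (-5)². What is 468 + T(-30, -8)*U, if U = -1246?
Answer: -147806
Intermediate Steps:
W = 25
T(c, F) = 127 + F (T(c, F) = 2 + (F + 25*5) = 2 + (F + 125) = 2 + (125 + F) = 127 + F)
468 + T(-30, -8)*U = 468 + (127 - 8)*(-1246) = 468 + 119*(-1246) = 468 - 148274 = -147806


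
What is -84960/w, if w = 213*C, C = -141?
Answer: 9440/3337 ≈ 2.8289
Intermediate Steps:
w = -30033 (w = 213*(-141) = -30033)
-84960/w = -84960/(-30033) = -84960*(-1/30033) = 9440/3337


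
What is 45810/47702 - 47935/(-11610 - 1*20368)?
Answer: 1875753775/762707278 ≈ 2.4593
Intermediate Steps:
45810/47702 - 47935/(-11610 - 1*20368) = 45810*(1/47702) - 47935/(-11610 - 20368) = 22905/23851 - 47935/(-31978) = 22905/23851 - 47935*(-1/31978) = 22905/23851 + 47935/31978 = 1875753775/762707278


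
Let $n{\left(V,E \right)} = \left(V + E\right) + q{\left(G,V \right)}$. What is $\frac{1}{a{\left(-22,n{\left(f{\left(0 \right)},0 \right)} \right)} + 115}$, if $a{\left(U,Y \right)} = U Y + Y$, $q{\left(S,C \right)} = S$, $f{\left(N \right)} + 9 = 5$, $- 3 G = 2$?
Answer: $\frac{1}{213} \approx 0.0046948$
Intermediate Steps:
$G = - \frac{2}{3}$ ($G = \left(- \frac{1}{3}\right) 2 = - \frac{2}{3} \approx -0.66667$)
$f{\left(N \right)} = -4$ ($f{\left(N \right)} = -9 + 5 = -4$)
$n{\left(V,E \right)} = - \frac{2}{3} + E + V$ ($n{\left(V,E \right)} = \left(V + E\right) - \frac{2}{3} = \left(E + V\right) - \frac{2}{3} = - \frac{2}{3} + E + V$)
$a{\left(U,Y \right)} = Y + U Y$
$\frac{1}{a{\left(-22,n{\left(f{\left(0 \right)},0 \right)} \right)} + 115} = \frac{1}{\left(- \frac{2}{3} + 0 - 4\right) \left(1 - 22\right) + 115} = \frac{1}{\left(- \frac{14}{3}\right) \left(-21\right) + 115} = \frac{1}{98 + 115} = \frac{1}{213}$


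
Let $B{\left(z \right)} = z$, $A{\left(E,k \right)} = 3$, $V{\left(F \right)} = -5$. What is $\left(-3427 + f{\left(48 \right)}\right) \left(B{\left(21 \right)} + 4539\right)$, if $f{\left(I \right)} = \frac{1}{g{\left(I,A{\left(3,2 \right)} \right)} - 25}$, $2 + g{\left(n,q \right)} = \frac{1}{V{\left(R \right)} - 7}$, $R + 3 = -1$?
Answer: $- \frac{1015773744}{65} \approx -1.5627 \cdot 10^{7}$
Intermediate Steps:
$R = -4$ ($R = -3 - 1 = -4$)
$g{\left(n,q \right)} = - \frac{25}{12}$ ($g{\left(n,q \right)} = -2 + \frac{1}{-5 - 7} = -2 + \frac{1}{-12} = -2 - \frac{1}{12} = - \frac{25}{12}$)
$f{\left(I \right)} = - \frac{12}{325}$ ($f{\left(I \right)} = \frac{1}{- \frac{25}{12} - 25} = \frac{1}{- \frac{325}{12}} = - \frac{12}{325}$)
$\left(-3427 + f{\left(48 \right)}\right) \left(B{\left(21 \right)} + 4539\right) = \left(-3427 - \frac{12}{325}\right) \left(21 + 4539\right) = \left(- \frac{1113787}{325}\right) 4560 = - \frac{1015773744}{65}$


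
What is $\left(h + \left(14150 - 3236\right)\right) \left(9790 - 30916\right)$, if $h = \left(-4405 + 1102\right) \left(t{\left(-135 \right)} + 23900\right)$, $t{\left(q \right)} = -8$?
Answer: $1666933551612$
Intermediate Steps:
$h = -78915276$ ($h = \left(-4405 + 1102\right) \left(-8 + 23900\right) = \left(-3303\right) 23892 = -78915276$)
$\left(h + \left(14150 - 3236\right)\right) \left(9790 - 30916\right) = \left(-78915276 + \left(14150 - 3236\right)\right) \left(9790 - 30916\right) = \left(-78915276 + 10914\right) \left(-21126\right) = \left(-78904362\right) \left(-21126\right) = 1666933551612$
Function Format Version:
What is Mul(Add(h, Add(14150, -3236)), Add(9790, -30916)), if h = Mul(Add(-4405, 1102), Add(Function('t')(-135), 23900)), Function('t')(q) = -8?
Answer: 1666933551612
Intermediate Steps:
h = -78915276 (h = Mul(Add(-4405, 1102), Add(-8, 23900)) = Mul(-3303, 23892) = -78915276)
Mul(Add(h, Add(14150, -3236)), Add(9790, -30916)) = Mul(Add(-78915276, Add(14150, -3236)), Add(9790, -30916)) = Mul(Add(-78915276, 10914), -21126) = Mul(-78904362, -21126) = 1666933551612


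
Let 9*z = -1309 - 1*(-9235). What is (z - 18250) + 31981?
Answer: 43835/3 ≈ 14612.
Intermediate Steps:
z = 2642/3 (z = (-1309 - 1*(-9235))/9 = (-1309 + 9235)/9 = (1/9)*7926 = 2642/3 ≈ 880.67)
(z - 18250) + 31981 = (2642/3 - 18250) + 31981 = -52108/3 + 31981 = 43835/3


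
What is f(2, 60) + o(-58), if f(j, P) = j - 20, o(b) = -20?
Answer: -38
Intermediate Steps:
f(j, P) = -20 + j
f(2, 60) + o(-58) = (-20 + 2) - 20 = -18 - 20 = -38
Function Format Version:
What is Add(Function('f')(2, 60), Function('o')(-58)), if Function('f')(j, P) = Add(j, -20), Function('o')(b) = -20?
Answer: -38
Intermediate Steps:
Function('f')(j, P) = Add(-20, j)
Add(Function('f')(2, 60), Function('o')(-58)) = Add(Add(-20, 2), -20) = Add(-18, -20) = -38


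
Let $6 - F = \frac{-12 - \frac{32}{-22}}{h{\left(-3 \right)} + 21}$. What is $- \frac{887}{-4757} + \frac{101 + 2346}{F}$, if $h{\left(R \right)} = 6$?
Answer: $\frac{3458876089}{9028786} \approx 383.09$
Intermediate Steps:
$F = \frac{1898}{297}$ ($F = 6 - \frac{-12 - \frac{32}{-22}}{6 + 21} = 6 - \frac{-12 - - \frac{16}{11}}{27} = 6 - \frac{-12 + \frac{16}{11}}{27} = 6 - \frac{1}{27} \left(- \frac{116}{11}\right) = 6 - - \frac{116}{297} = 6 + \frac{116}{297} = \frac{1898}{297} \approx 6.3906$)
$- \frac{887}{-4757} + \frac{101 + 2346}{F} = - \frac{887}{-4757} + \frac{101 + 2346}{\frac{1898}{297}} = \left(-887\right) \left(- \frac{1}{4757}\right) + 2447 \cdot \frac{297}{1898} = \frac{887}{4757} + \frac{726759}{1898} = \frac{3458876089}{9028786}$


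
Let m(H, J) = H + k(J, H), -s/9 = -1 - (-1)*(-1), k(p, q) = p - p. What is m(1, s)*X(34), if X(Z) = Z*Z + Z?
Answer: 1190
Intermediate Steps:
X(Z) = Z + Z**2 (X(Z) = Z**2 + Z = Z + Z**2)
k(p, q) = 0
s = 18 (s = -9*(-1 - (-1)*(-1)) = -9*(-1 - 1*1) = -9*(-1 - 1) = -9*(-2) = 18)
m(H, J) = H (m(H, J) = H + 0 = H)
m(1, s)*X(34) = 1*(34*(1 + 34)) = 1*(34*35) = 1*1190 = 1190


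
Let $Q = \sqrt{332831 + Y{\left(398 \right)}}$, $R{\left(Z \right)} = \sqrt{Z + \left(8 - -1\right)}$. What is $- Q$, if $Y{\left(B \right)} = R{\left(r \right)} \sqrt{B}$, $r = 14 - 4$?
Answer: $- \sqrt{332831 + \sqrt{7562}} \approx -576.99$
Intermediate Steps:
$r = 10$
$R{\left(Z \right)} = \sqrt{9 + Z}$ ($R{\left(Z \right)} = \sqrt{Z + \left(8 + 1\right)} = \sqrt{Z + 9} = \sqrt{9 + Z}$)
$Y{\left(B \right)} = \sqrt{19} \sqrt{B}$ ($Y{\left(B \right)} = \sqrt{9 + 10} \sqrt{B} = \sqrt{19} \sqrt{B}$)
$Q = \sqrt{332831 + \sqrt{7562}}$ ($Q = \sqrt{332831 + \sqrt{19} \sqrt{398}} = \sqrt{332831 + \sqrt{7562}} \approx 576.99$)
$- Q = - \sqrt{332831 + \sqrt{7562}}$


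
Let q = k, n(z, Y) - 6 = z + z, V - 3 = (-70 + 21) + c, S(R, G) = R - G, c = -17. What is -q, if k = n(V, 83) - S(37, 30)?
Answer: 127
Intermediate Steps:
V = -63 (V = 3 + ((-70 + 21) - 17) = 3 + (-49 - 17) = 3 - 66 = -63)
n(z, Y) = 6 + 2*z (n(z, Y) = 6 + (z + z) = 6 + 2*z)
k = -127 (k = (6 + 2*(-63)) - (37 - 1*30) = (6 - 126) - (37 - 30) = -120 - 1*7 = -120 - 7 = -127)
q = -127
-q = -1*(-127) = 127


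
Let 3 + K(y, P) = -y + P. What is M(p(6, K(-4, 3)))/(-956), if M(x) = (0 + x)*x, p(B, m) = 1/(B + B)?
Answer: -1/137664 ≈ -7.2641e-6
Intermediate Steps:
K(y, P) = -3 + P - y (K(y, P) = -3 + (-y + P) = -3 + (P - y) = -3 + P - y)
p(B, m) = 1/(2*B)
M(x) = x**2 (M(x) = x*x = x**2)
M(p(6, K(-4, 3)))/(-956) = ((1/2)/6)**2/(-956) = ((1/2)*(1/6))**2*(-1/956) = (1/12)**2*(-1/956) = (1/144)*(-1/956) = -1/137664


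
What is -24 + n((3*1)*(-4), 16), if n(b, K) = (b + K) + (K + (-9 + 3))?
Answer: -10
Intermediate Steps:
n(b, K) = -6 + b + 2*K (n(b, K) = (K + b) + (K - 6) = (K + b) + (-6 + K) = -6 + b + 2*K)
-24 + n((3*1)*(-4), 16) = -24 + (-6 + (3*1)*(-4) + 2*16) = -24 + (-6 + 3*(-4) + 32) = -24 + (-6 - 12 + 32) = -24 + 14 = -10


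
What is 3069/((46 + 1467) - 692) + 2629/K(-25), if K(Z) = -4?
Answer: -2146133/3284 ≈ -653.51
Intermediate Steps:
3069/((46 + 1467) - 692) + 2629/K(-25) = 3069/((46 + 1467) - 692) + 2629/(-4) = 3069/(1513 - 692) + 2629*(-¼) = 3069/821 - 2629/4 = -2146133/3284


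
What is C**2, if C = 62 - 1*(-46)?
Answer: 11664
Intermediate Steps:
C = 108 (C = 62 + 46 = 108)
C**2 = 108**2 = 11664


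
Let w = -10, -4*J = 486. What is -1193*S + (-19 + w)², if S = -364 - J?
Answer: 580287/2 ≈ 2.9014e+5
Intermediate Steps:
J = -243/2 (J = -¼*486 = -243/2 ≈ -121.50)
S = -485/2 (S = -364 - 1*(-243/2) = -364 + 243/2 = -485/2 ≈ -242.50)
-1193*S + (-19 + w)² = -1193*(-485/2) + (-19 - 10)² = 578605/2 + (-29)² = 578605/2 + 841 = 580287/2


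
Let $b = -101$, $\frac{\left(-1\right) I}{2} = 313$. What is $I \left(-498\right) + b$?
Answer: $311647$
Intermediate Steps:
$I = -626$ ($I = \left(-2\right) 313 = -626$)
$I \left(-498\right) + b = \left(-626\right) \left(-498\right) - 101 = 311748 - 101 = 311647$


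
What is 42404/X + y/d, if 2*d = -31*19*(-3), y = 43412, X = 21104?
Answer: 476815391/9322692 ≈ 51.146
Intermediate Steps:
d = 1767/2 (d = (-31*19*(-3))/2 = (-589*(-3))/2 = (½)*1767 = 1767/2 ≈ 883.50)
42404/X + y/d = 42404/21104 + 43412/(1767/2) = 42404*(1/21104) + 43412*(2/1767) = 10601/5276 + 86824/1767 = 476815391/9322692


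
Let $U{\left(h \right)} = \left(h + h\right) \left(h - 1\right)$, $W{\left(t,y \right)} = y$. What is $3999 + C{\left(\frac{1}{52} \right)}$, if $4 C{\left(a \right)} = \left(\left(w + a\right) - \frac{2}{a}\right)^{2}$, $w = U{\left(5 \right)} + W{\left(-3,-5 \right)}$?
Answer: $\frac{56119753}{10816} \approx 5188.6$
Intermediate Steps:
$U{\left(h \right)} = 2 h \left(-1 + h\right)$
$w = 35$ ($w = 2 \cdot 5 \left(-1 + 5\right) - 5 = 2 \cdot 5 \cdot 4 - 5 = 40 - 5 = 35$)
$C{\left(a \right)} = \frac{\left(35 + a - \frac{2}{a}\right)^{2}}{4}$ ($C{\left(a \right)} = \frac{\left(\left(35 + a\right) - \frac{2}{a}\right)^{2}}{4} = \frac{\left(35 + a - \frac{2}{a}\right)^{2}}{4}$)
$3999 + C{\left(\frac{1}{52} \right)} = 3999 + \frac{\left(2 - \left(\frac{1}{52}\right)^{2} - \frac{35}{52}\right)^{2}}{4 \cdot \frac{1}{2704}} = 3999 + \frac{\frac{1}{(\frac{1}{52})^{2}} \left(2 - \left(\frac{1}{52}\right)^{2} - \frac{35}{52}\right)^{2}}{4} = 3999 + \frac{1}{4} \cdot 2704 \left(2 - \frac{1}{2704} - \frac{35}{52}\right)^{2} = 3999 + \frac{1}{4} \cdot 2704 \left(\frac{3587}{2704}\right)^{2} = 3999 + \frac{1}{4} \cdot 2704 \cdot \frac{12866569}{7311616} = 3999 + \frac{12866569}{10816} = \frac{56119753}{10816}$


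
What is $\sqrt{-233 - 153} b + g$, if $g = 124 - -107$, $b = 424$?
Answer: $231 + 424 i \sqrt{386} \approx 231.0 + 8330.3 i$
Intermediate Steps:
$g = 231$ ($g = 124 + 107 = 231$)
$\sqrt{-233 - 153} b + g = \sqrt{-233 - 153} \cdot 424 + 231 = \sqrt{-386} \cdot 424 + 231 = i \sqrt{386} \cdot 424 + 231 = 424 i \sqrt{386} + 231 = 231 + 424 i \sqrt{386}$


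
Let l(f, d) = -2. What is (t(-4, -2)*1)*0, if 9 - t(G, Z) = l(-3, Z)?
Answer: 0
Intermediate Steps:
t(G, Z) = 11 (t(G, Z) = 9 - 1*(-2) = 9 + 2 = 11)
(t(-4, -2)*1)*0 = (11*1)*0 = 11*0 = 0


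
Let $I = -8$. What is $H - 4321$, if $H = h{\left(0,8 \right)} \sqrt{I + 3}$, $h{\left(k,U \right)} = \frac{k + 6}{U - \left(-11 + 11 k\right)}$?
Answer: $-4321 + \frac{6 i \sqrt{5}}{19} \approx -4321.0 + 0.70613 i$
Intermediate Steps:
$h{\left(k,U \right)} = \frac{6 + k}{11 + U - 11 k}$ ($h{\left(k,U \right)} = \frac{6 + k}{U - \left(-11 + 11 k\right)} = \frac{6 + k}{11 + U - 11 k}$)
$H = \frac{6 i \sqrt{5}}{19}$ ($H = \frac{6 + 0}{11 + 8 - 0} \sqrt{-8 + 3} = \frac{1}{11 + 8 + 0} \cdot 6 \sqrt{-5} = \frac{1}{19} \cdot 6 i \sqrt{5} = \frac{6 i \sqrt{5}}{19} \approx 0.70613 i$)
$H - 4321 = \frac{6 i \sqrt{5}}{19} - 4321 = -4321 + \frac{6 i \sqrt{5}}{19}$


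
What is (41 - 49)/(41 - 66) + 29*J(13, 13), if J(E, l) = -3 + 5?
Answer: 1458/25 ≈ 58.320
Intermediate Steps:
J(E, l) = 2
(41 - 49)/(41 - 66) + 29*J(13, 13) = (41 - 49)/(41 - 66) + 29*2 = -8/(-25) + 58 = -8*(-1/25) + 58 = 8/25 + 58 = 1458/25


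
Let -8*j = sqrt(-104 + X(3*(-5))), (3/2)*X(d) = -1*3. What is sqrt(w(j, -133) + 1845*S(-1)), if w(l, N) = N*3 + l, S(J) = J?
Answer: sqrt(-35904 - 2*I*sqrt(106))/4 ≈ 0.013584 - 47.371*I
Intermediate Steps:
X(d) = -2 (X(d) = 2*(-1*3)/3 = (2/3)*(-3) = -2)
j = -I*sqrt(106)/8 (j = -sqrt(-104 - 2)/8 = -I*sqrt(106)/8 ≈ -1.287*I)
w(l, N) = l + 3*N (w(l, N) = 3*N + l = l + 3*N)
sqrt(w(j, -133) + 1845*S(-1)) = sqrt((-I*sqrt(106)/8 + 3*(-133)) + 1845*(-1)) = sqrt((-I*sqrt(106)/8 - 399) - 1845) = sqrt((-399 - I*sqrt(106)/8) - 1845) = sqrt(-2244 - I*sqrt(106)/8)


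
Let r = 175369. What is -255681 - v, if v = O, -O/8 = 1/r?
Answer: -44838521281/175369 ≈ -2.5568e+5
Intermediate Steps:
O = -8/175369 ≈ -4.5618e-5
v = -8/175369 ≈ -4.5618e-5
-255681 - v = -255681 - 1*(-8/175369) = -255681 + 8/175369 = -44838521281/175369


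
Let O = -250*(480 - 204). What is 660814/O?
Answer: -330407/34500 ≈ -9.5770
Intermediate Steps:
O = -69000 (O = -250*276 = -69000)
660814/O = 660814/(-69000) = 660814*(-1/69000) = -330407/34500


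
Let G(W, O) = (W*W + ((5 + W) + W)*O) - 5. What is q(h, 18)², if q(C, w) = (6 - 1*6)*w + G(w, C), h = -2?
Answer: 56169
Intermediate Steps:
G(W, O) = -5 + W² + O*(5 + 2*W) (G(W, O) = (W² + (5 + 2*W)*O) - 5 = (W² + O*(5 + 2*W)) - 5 = -5 + W² + O*(5 + 2*W))
q(C, w) = -5 + w² + 5*C + 2*C*w (q(C, w) = (6 - 1*6)*w + (-5 + w² + 5*C + 2*C*w) = (6 - 6)*w + (-5 + w² + 5*C + 2*C*w) = 0*w + (-5 + w² + 5*C + 2*C*w) = 0 + (-5 + w² + 5*C + 2*C*w) = -5 + w² + 5*C + 2*C*w)
q(h, 18)² = (-5 + 18² + 5*(-2) + 2*(-2)*18)² = (-5 + 324 - 10 - 72)² = 237² = 56169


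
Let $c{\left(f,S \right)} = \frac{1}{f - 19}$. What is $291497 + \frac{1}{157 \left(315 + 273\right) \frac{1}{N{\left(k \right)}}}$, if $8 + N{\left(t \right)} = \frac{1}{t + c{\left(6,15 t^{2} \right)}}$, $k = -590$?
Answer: $\frac{206425359964511}{708156036} \approx 2.915 \cdot 10^{5}$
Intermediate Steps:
$c{\left(f,S \right)} = \frac{1}{-19 + f}$
$N{\left(t \right)} = -8 + \frac{1}{- \frac{1}{13} + t}$ ($N{\left(t \right)} = -8 + \frac{1}{t + \frac{1}{-19 + 6}} = -8 + \frac{1}{t + \frac{1}{-13}} = -8 + \frac{1}{t - \frac{1}{13}} = -8 + \frac{1}{- \frac{1}{13} + t}$)
$291497 + \frac{1}{157 \left(315 + 273\right) \frac{1}{N{\left(k \right)}}} = 291497 + \frac{1}{157 \left(315 + 273\right) \frac{1}{\frac{1}{-1 + 13 \left(-590\right)} \left(21 - -61360\right)}} = 291497 + \frac{1}{157 \cdot 588 \frac{1}{\frac{1}{-1 - 7670} \left(21 + 61360\right)}} = 291497 + \frac{1}{92316 \frac{1}{\frac{1}{-7671} \cdot 61381}} = 291497 + \frac{1}{92316 \frac{1}{\left(- \frac{1}{7671}\right) 61381}} = 291497 + \frac{1}{92316 \frac{1}{- \frac{61381}{7671}}} = 291497 + \frac{1}{92316 \left(- \frac{7671}{61381}\right)} = 291497 + \frac{1}{- \frac{708156036}{61381}} = 291497 - \frac{61381}{708156036} = \frac{206425359964511}{708156036}$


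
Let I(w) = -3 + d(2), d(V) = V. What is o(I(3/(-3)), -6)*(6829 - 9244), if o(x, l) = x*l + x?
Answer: -12075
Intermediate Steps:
I(w) = -1 (I(w) = -3 + 2 = -1)
o(x, l) = x + l*x (o(x, l) = l*x + x = x + l*x)
o(I(3/(-3)), -6)*(6829 - 9244) = (-(1 - 6))*(6829 - 9244) = -1*(-5)*(-2415) = 5*(-2415) = -12075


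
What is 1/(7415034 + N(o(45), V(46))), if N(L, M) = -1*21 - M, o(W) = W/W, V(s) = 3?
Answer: 1/7415010 ≈ 1.3486e-7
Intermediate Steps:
o(W) = 1
N(L, M) = -21 - M
1/(7415034 + N(o(45), V(46))) = 1/(7415034 + (-21 - 1*3)) = 1/(7415034 + (-21 - 3)) = 1/(7415034 - 24) = 1/7415010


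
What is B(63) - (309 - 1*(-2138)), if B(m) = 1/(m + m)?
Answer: -308321/126 ≈ -2447.0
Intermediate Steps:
B(m) = 1/(2*m)
B(63) - (309 - 1*(-2138)) = (½)/63 - (309 - 1*(-2138)) = (½)*(1/63) - (309 + 2138) = 1/126 - 1*2447 = 1/126 - 2447 = -308321/126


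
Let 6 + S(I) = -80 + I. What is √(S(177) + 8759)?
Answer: 5*√354 ≈ 94.074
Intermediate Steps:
S(I) = -86 + I (S(I) = -6 + (-80 + I) = -86 + I)
√(S(177) + 8759) = √((-86 + 177) + 8759) = √(91 + 8759) = √8850 = 5*√354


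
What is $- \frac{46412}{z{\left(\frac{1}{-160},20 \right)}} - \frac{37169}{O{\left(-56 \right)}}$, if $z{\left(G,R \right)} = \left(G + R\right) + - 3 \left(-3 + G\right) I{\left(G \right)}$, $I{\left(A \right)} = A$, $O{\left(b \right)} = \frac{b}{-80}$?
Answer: $- \frac{198026491330}{3572779} \approx -55426.0$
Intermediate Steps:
$O{\left(b \right)} = - \frac{b}{80}$ ($O{\left(b \right)} = b \left(- \frac{1}{80}\right) = - \frac{b}{80}$)
$z{\left(G,R \right)} = G + R + G \left(9 - 3 G\right)$ ($z{\left(G,R \right)} = \left(G + R\right) + - 3 \left(-3 + G\right) G = \left(G + R\right) + \left(9 - 3 G\right) G = \left(G + R\right) + G \left(9 - 3 G\right) = G + R + G \left(9 - 3 G\right)$)
$- \frac{46412}{z{\left(\frac{1}{-160},20 \right)}} - \frac{37169}{O{\left(-56 \right)}} = - \frac{46412}{20 - 3 \left(\frac{1}{-160}\right)^{2} + \frac{10}{-160}} - \frac{37169}{\left(- \frac{1}{80}\right) \left(-56\right)} = - \frac{46412}{20 - 3 \left(- \frac{1}{160}\right)^{2} + 10 \left(- \frac{1}{160}\right)} - \frac{37169}{\frac{7}{10}} = - \frac{46412}{20 - \frac{3}{25600} - \frac{1}{16}} - \frac{371690}{7} = - \frac{46412}{\frac{510397}{25600}} - \frac{371690}{7} = \left(-46412\right) \frac{25600}{510397} - \frac{371690}{7} = - \frac{1188147200}{510397} - \frac{371690}{7} = - \frac{198026491330}{3572779}$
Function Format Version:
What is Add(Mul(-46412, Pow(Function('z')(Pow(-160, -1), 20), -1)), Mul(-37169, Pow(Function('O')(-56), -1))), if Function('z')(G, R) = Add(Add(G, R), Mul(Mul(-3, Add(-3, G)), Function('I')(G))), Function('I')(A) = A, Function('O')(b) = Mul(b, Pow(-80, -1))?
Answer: Rational(-198026491330, 3572779) ≈ -55426.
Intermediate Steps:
Function('O')(b) = Mul(Rational(-1, 80), b) (Function('O')(b) = Mul(b, Rational(-1, 80)) = Mul(Rational(-1, 80), b))
Function('z')(G, R) = Add(G, R, Mul(G, Add(9, Mul(-3, G)))) (Function('z')(G, R) = Add(Add(G, R), Mul(Mul(-3, Add(-3, G)), G)) = Add(Add(G, R), Mul(Add(9, Mul(-3, G)), G)) = Add(Add(G, R), Mul(G, Add(9, Mul(-3, G)))) = Add(G, R, Mul(G, Add(9, Mul(-3, G)))))
Add(Mul(-46412, Pow(Function('z')(Pow(-160, -1), 20), -1)), Mul(-37169, Pow(Function('O')(-56), -1))) = Add(Mul(-46412, Pow(Add(20, Mul(-3, Pow(Pow(-160, -1), 2)), Mul(10, Pow(-160, -1))), -1)), Mul(-37169, Pow(Mul(Rational(-1, 80), -56), -1))) = Add(Mul(-46412, Pow(Add(20, Mul(-3, Pow(Rational(-1, 160), 2)), Mul(10, Rational(-1, 160))), -1)), Mul(-37169, Pow(Rational(7, 10), -1))) = Add(Mul(-46412, Pow(Add(20, Mul(-3, Rational(1, 25600)), Rational(-1, 16)), -1)), Mul(-37169, Rational(10, 7))) = Add(Mul(-46412, Pow(Add(20, Rational(-3, 25600), Rational(-1, 16)), -1)), Rational(-371690, 7)) = Add(Mul(-46412, Pow(Rational(510397, 25600), -1)), Rational(-371690, 7)) = Add(Mul(-46412, Rational(25600, 510397)), Rational(-371690, 7)) = Add(Rational(-1188147200, 510397), Rational(-371690, 7)) = Rational(-198026491330, 3572779)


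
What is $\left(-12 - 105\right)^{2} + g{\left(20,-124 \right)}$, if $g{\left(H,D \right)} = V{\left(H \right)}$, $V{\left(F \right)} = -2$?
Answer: $13687$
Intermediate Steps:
$g{\left(H,D \right)} = -2$
$\left(-12 - 105\right)^{2} + g{\left(20,-124 \right)} = \left(-12 - 105\right)^{2} - 2 = \left(-117\right)^{2} - 2 = 13689 - 2 = 13687$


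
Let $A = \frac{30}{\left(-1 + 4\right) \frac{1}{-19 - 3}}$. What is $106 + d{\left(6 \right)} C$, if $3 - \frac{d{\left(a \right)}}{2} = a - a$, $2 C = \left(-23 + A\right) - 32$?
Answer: $-719$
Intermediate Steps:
$A = -220$ ($A = \frac{30}{3 \frac{1}{-22}} = \frac{30}{3 \left(- \frac{1}{22}\right)} = \frac{30}{- \frac{3}{22}} = 30 \left(- \frac{22}{3}\right) = -220$)
$C = - \frac{275}{2}$ ($C = \frac{\left(-23 - 220\right) - 32}{2} = \frac{-243 - 32}{2} = \frac{1}{2} \left(-275\right) = - \frac{275}{2} \approx -137.5$)
$d{\left(a \right)} = 6$ ($d{\left(a \right)} = 6 - 2 \left(a - a\right) = 6 - 0 = 6 + 0 = 6$)
$106 + d{\left(6 \right)} C = 106 + 6 \left(- \frac{275}{2}\right) = 106 - 825 = -719$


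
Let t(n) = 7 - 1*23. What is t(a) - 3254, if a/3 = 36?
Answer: -3270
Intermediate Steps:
a = 108 (a = 3*36 = 108)
t(n) = -16 (t(n) = 7 - 23 = -16)
t(a) - 3254 = -16 - 3254 = -3270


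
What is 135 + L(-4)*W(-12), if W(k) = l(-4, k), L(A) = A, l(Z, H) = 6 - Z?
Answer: 95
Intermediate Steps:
W(k) = 10 (W(k) = 6 - 1*(-4) = 6 + 4 = 10)
135 + L(-4)*W(-12) = 135 - 4*10 = 135 - 40 = 95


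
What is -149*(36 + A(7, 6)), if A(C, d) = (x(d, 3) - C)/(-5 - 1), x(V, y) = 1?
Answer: -5513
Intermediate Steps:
A(C, d) = -⅙ + C/6 (A(C, d) = (1 - C)/(-5 - 1) = (1 - C)/(-6) = (1 - C)*(-⅙) = -⅙ + C/6)
-149*(36 + A(7, 6)) = -149*(36 + (-⅙ + (⅙)*7)) = -149*(36 + (-⅙ + 7/6)) = -149*(36 + 1) = -149*37 = -5513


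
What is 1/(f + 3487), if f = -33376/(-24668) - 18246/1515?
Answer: 444905/1546627453 ≈ 0.00028766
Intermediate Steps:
f = -4756282/444905 (f = -33376*(-1/24668) - 18246*1/1515 = 1192/881 - 6082/505 = -4756282/444905 ≈ -10.691)
1/(f + 3487) = 1/(-4756282/444905 + 3487) = 1/(1546627453/444905) = 444905/1546627453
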